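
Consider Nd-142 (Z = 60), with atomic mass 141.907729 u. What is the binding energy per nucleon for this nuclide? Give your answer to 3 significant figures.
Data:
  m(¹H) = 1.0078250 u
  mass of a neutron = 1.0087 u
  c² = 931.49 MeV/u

Σm = 60·m(¹H) + 82·m_n = 60.4695000 + 82.7134 = 143.1829000 u
The mass defect is 143.1829000 − 141.907729 = 1.2751710 u.
Binding energy = Δm·c² = 1.2751710 × 931.49 MeV/u = 1187.81 MeV
Dividing by A = 142 gives 8.3649 MeV per nucleon.

8.36 MeV/nucleon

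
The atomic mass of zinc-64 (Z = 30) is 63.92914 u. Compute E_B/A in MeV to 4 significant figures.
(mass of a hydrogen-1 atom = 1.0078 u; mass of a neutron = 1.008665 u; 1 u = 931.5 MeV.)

The nucleus contains 30 protons and 64 − 30 = 34 neutrons.
Mass of separated nucleons = 30(1.0078) + 34(1.008665) = 30.2340 + 34.294610 = 64.528610 u
The mass defect is 64.528610 − 63.92914 = 0.599470 u.
Converting to energy: 0.599470 u × 931.5 MeV/u = 558.406 MeV
BE/A = 558.406 MeV / 64 = 8.725 MeV/nucleon

8.725 MeV/nucleon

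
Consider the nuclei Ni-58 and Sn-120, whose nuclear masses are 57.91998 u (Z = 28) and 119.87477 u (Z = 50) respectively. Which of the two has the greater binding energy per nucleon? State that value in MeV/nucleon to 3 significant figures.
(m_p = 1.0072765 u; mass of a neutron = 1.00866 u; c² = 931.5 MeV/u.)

Ni-58; 8.73 MeV/nucleon

Ni-58: Σm = 28(1.0072765) + 30(1.00866) = 58.4635420 u; Δm = 0.5435620 u; E_B = 506.33 MeV; E_B/A = 8.730 MeV
Sn-120: Σm = 50(1.0072765) + 70(1.00866) = 120.9700250 u; Δm = 1.0952550 u; E_B = 1020.2 MeV; E_B/A = 8.502 MeV
Ni-58 has the higher binding energy per nucleon, so it is the more tightly bound nucleus.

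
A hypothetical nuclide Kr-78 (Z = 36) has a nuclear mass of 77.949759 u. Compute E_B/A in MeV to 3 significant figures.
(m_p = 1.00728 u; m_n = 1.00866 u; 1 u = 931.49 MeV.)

8.07 MeV/nucleon

With 36 protons and 42 neutrons (A = 78):
Σm = 36·m_p + 42·m_n = 36.26208 + 42.36372 = 78.62580 u
Δm = 78.62580 − 77.949759 = 0.676041 u
E_B = 0.676041 × 931.49 = 629.725 MeV
Per nucleon: 629.725 / 78 = 8.073 MeV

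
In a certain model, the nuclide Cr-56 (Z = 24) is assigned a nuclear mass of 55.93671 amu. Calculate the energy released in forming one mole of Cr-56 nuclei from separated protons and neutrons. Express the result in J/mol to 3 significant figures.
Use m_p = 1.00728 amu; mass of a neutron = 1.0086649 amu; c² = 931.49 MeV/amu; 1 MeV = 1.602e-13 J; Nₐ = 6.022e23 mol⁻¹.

With 24 protons and 32 neutrons (A = 56):
Total constituent mass: 24 × 1.00728 + 32 × 1.0086649 = 56.4519968 amu
The mass defect is 56.4519968 − 55.93671 = 0.5152868 amu.
Binding energy = Δm·c² = 0.5152868 × 931.49 MeV/amu = 479.985 MeV
Per nucleus in joules: 479.985 MeV × 1.602e-13 J/MeV = 7.6894e-11 J
Per mole: 7.6894e-11 J × 6.022e23 mol⁻¹ = 4.6306e+13 J/mol

4.63e+13 J/mol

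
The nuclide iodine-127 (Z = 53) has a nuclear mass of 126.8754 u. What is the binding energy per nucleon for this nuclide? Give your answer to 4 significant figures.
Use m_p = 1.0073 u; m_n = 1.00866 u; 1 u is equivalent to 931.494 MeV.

Total constituent mass: 53 × 1.0073 + 74 × 1.00866 = 128.02774 u
Δm = 128.02774 − 126.8754 = 1.15234 u
E_B = 1.15234 × 931.494 = 1073.40 MeV
Dividing by A = 127 gives 8.452 MeV per nucleon.

8.452 MeV/nucleon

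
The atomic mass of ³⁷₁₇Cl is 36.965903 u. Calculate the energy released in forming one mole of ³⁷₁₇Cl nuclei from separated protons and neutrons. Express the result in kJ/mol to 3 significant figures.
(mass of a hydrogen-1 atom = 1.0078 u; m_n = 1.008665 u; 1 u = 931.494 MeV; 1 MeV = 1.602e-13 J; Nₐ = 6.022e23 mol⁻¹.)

Mass of separated nucleons = 17(1.0078) + 20(1.008665) = 17.1326 + 20.173300 = 37.305900 u
Mass defect Δm = 37.305900 − 36.965903 = 0.339997 u
E_B = 0.339997 × 931.494 = 316.705 MeV
Per nucleus in joules: 316.705 MeV × 1.602e-13 J/MeV = 5.0736e-11 J
Per mole: 5.0736e-11 J × 6.022e23 mol⁻¹ = 3.0553e+13 J/mol

3.06e+10 kJ/mol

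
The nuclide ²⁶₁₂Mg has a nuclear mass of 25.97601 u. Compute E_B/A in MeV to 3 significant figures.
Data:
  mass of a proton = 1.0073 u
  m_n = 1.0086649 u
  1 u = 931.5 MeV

8.34 MeV/nucleon

The nucleus contains 12 protons and 26 − 12 = 14 neutrons.
Σm = 12·m_p + 14·m_n = 12.0876 + 14.1213086 = 26.2089086 u
Δm = 26.2089086 − 25.97601 = 0.2328986 u
Converting to energy: 0.2328986 u × 931.5 MeV/u = 216.945 MeV
Per nucleon: 216.945 / 26 = 8.344 MeV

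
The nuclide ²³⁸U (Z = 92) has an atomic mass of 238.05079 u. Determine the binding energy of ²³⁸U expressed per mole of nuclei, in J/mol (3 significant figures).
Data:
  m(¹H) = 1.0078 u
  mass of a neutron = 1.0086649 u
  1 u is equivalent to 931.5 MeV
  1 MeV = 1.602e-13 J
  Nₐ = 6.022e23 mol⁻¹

Σm = 92·m(¹H) + 146·m_n = 92.7176 + 147.2650754 = 239.9826754 u
The mass defect is 239.9826754 − 238.05079 = 1.9318854 u.
Converting to energy: 1.9318854 u × 931.5 MeV/u = 1799.55 MeV
Per nucleus in joules: 1799.55 MeV × 1.602e-13 J/MeV = 2.8829e-10 J
Per mole: 2.8829e-10 J × 6.022e23 mol⁻¹ = 1.7361e+14 J/mol

1.74e+14 J/mol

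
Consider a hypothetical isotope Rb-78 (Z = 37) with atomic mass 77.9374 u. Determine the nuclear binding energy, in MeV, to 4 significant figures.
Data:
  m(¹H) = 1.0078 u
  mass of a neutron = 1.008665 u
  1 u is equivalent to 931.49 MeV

658.1 MeV

Z = 37, so N = A − Z = 78 − 37 = 41.
Mass of separated nucleons = 37(1.0078) + 41(1.008665) = 37.2886 + 41.355265 = 78.643865 u
Mass defect Δm = 78.643865 − 77.9374 = 0.706465 u
Converting to energy: 0.706465 u × 931.49 MeV/u = 658.065 MeV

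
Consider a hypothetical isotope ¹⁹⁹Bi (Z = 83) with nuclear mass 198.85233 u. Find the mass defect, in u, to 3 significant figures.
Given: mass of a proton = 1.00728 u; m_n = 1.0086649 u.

1.76 u

Mass of separated nucleons = 83(1.00728) + 116(1.0086649) = 83.60424 + 117.0051284 = 200.6093684 u
The mass defect is 200.6093684 − 198.85233 = 1.7570384 u.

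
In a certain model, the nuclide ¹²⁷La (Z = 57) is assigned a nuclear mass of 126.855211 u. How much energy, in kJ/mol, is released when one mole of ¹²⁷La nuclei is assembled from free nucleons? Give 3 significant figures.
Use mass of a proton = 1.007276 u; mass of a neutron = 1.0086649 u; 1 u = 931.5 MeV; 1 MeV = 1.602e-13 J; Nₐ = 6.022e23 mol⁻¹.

1.05e+11 kJ/mol

Z = 57, so N = A − Z = 127 − 57 = 70.
Mass of separated nucleons = 57(1.007276) + 70(1.0086649) = 57.414732 + 70.6065430 = 128.0212750 u
The mass defect is 128.0212750 − 126.855211 = 1.1660640 u.
Converting to energy: 1.1660640 u × 931.5 MeV/u = 1086.19 MeV
Per nucleus in joules: 1086.19 MeV × 1.602e-13 J/MeV = 1.7401e-10 J
Per mole: 1.7401e-10 J × 6.022e23 mol⁻¹ = 1.0479e+14 J/mol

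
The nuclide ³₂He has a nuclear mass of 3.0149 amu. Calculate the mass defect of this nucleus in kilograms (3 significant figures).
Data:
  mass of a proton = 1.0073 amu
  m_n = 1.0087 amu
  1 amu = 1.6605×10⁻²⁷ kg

1.39e-29 kg

Mass of separated nucleons = 2(1.0073) + 1(1.0087) = 2.0146 + 1.0087 = 3.0233 amu
The mass defect is 3.0233 − 3.0149 = 0.0084 amu.
In SI units: 0.0084 amu × 1.6605×10⁻²⁷ kg/amu = 1.3948e-29 kg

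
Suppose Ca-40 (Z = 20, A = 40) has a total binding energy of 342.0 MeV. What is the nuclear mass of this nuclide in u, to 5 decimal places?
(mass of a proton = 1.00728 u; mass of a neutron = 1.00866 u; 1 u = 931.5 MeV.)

Mass defect = 342.0 MeV / (931.5 MeV/u) = 0.3671498 u
Constituent mass = 20(1.00728) + 20(1.00866) = 40.31880 u
Nuclear mass = 40.31880 − 0.3671498 = 39.9516502 u ≈ 39.95165 u (to 5 decimal places)

39.95165 u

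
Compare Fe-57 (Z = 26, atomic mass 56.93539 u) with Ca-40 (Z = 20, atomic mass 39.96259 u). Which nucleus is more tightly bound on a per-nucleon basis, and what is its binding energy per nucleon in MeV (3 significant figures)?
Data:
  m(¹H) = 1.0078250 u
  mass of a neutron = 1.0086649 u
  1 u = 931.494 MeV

Fe-57: Σm = 26(1.0078250) + 31(1.0086649) = 57.4720619 u; Δm = 0.5366719 u; E_B = 499.91 MeV; E_B/A = 8.770 MeV
Ca-40: Σm = 20(1.0078250) + 20(1.0086649) = 40.3297980 u; Δm = 0.3672080 u; E_B = 342.05 MeV; E_B/A = 8.551 MeV
Fe-57 has the higher binding energy per nucleon, so it is the more tightly bound nucleus.

Fe-57; 8.77 MeV/nucleon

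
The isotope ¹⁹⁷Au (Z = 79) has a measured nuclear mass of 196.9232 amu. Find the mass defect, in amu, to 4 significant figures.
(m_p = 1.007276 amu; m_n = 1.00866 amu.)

Z = 79, so N = A − Z = 197 − 79 = 118.
Σm = 79·m_p + 118·m_n = 79.574804 + 119.02188 = 198.596684 amu
Δm = 198.596684 − 196.9232 = 1.673484 amu

1.673 amu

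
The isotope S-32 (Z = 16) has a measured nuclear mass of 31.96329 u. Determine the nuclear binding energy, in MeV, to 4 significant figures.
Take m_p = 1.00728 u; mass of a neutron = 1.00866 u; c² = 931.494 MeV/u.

271.8 MeV

Total constituent mass: 16 × 1.00728 + 16 × 1.00866 = 32.25504 u
The mass defect is 32.25504 − 31.96329 = 0.29175 u.
Converting to energy: 0.29175 u × 931.494 MeV/u = 271.763 MeV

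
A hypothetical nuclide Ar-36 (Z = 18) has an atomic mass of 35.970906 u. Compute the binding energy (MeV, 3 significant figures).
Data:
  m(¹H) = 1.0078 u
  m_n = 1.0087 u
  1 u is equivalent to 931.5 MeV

304 MeV

Mass of separated nucleons = 18(1.0078) + 18(1.0087) = 18.1404 + 18.1566 = 36.2970 u
Mass defect Δm = 36.2970 − 35.970906 = 0.326094 u
Binding energy = Δm·c² = 0.326094 × 931.5 MeV/u = 303.757 MeV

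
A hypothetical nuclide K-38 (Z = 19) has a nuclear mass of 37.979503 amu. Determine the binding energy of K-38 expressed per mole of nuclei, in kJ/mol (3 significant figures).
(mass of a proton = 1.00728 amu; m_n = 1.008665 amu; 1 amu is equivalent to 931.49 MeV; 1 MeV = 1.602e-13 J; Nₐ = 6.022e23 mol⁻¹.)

The nucleus contains 19 protons and 38 − 19 = 19 neutrons.
Σm = 19·m_p + 19·m_n = 19.13832 + 19.164635 = 38.302955 amu
Mass defect Δm = 38.302955 − 37.979503 = 0.323452 amu
Binding energy = Δm·c² = 0.323452 × 931.49 MeV/amu = 301.292 MeV
Per nucleus in joules: 301.292 MeV × 1.602e-13 J/MeV = 4.8267e-11 J
Per mole: 4.8267e-11 J × 6.022e23 mol⁻¹ = 2.9066e+13 J/mol

2.91e+10 kJ/mol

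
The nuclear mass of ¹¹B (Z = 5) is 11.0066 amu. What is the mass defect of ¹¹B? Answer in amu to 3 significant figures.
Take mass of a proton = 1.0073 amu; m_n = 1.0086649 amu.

Σm = 5·m_p + 6·m_n = 5.0365 + 6.0519894 = 11.0884894 amu
Mass defect Δm = 11.0884894 − 11.0066 = 0.0818894 amu

0.0819 amu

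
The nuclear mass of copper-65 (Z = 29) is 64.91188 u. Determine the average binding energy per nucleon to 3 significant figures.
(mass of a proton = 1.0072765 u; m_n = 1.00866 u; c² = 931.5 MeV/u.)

8.75 MeV/nucleon

The nucleus contains 29 protons and 65 − 29 = 36 neutrons.
Mass of separated nucleons = 29(1.0072765) + 36(1.00866) = 29.2110185 + 36.31176 = 65.5227785 u
Δm = 65.5227785 − 64.91188 = 0.6108985 u
Converting to energy: 0.6108985 u × 931.5 MeV/u = 569.052 MeV
Dividing by A = 65 gives 8.7546 MeV per nucleon.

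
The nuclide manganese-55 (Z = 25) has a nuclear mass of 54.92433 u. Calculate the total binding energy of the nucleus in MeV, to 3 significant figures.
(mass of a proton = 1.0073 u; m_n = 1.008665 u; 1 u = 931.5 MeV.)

483 MeV

The nucleus contains 25 protons and 55 − 25 = 30 neutrons.
Mass of separated nucleons = 25(1.0073) + 30(1.008665) = 25.1825 + 30.259950 = 55.442450 u
Mass defect Δm = 55.442450 − 54.92433 = 0.518120 u
Converting to energy: 0.518120 u × 931.5 MeV/u = 482.629 MeV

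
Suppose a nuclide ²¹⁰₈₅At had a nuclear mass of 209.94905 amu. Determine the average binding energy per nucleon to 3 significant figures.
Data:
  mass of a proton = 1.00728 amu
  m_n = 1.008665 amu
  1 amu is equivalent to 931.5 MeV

7.78 MeV/nucleon

The nucleus contains 85 protons and 210 − 85 = 125 neutrons.
Σm = 85·m_p + 125·m_n = 85.61880 + 126.083125 = 211.701925 amu
The mass defect is 211.701925 − 209.94905 = 1.752875 amu.
Binding energy = Δm·c² = 1.752875 × 931.5 MeV/amu = 1632.80 MeV
Dividing by A = 210 gives 7.775 MeV per nucleon.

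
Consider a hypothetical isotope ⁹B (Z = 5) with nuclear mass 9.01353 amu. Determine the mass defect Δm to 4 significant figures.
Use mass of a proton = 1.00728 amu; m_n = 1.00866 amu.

0.05751 amu

With 5 protons and 4 neutrons (A = 9):
Mass of separated nucleons = 5(1.00728) + 4(1.00866) = 5.03640 + 4.03464 = 9.07104 amu
Mass defect Δm = 9.07104 − 9.01353 = 0.05751 amu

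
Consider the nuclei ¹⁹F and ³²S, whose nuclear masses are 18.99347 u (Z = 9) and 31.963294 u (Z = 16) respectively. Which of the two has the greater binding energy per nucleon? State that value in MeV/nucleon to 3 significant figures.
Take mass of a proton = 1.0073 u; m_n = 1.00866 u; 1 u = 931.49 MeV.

³²S; 8.50 MeV/nucleon

¹⁹F: Σm = 9(1.0073) + 10(1.00866) = 19.15230 u; Δm = 0.15883 u; E_B = 147.95 MeV; E_B/A = 7.787 MeV
³²S: Σm = 16(1.0073) + 16(1.00866) = 32.25536 u; Δm = 0.292066 u; E_B = 272.06 MeV; E_B/A = 8.502 MeV
³²S has the higher binding energy per nucleon, so it is the more tightly bound nucleus.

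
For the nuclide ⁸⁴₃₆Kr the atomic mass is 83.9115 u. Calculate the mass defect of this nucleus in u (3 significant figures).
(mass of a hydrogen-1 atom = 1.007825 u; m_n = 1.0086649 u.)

With 36 protons and 48 neutrons (A = 84):
Mass of separated nucleons = 36(1.007825) + 48(1.0086649) = 36.281700 + 48.4159152 = 84.6976152 u
Δm = 84.6976152 − 83.9115 = 0.7861152 u

0.786 u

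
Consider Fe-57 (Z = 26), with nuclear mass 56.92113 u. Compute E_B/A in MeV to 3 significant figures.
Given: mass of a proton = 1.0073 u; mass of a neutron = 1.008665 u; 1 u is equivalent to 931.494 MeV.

Mass of separated nucleons = 26(1.0073) + 31(1.008665) = 26.1898 + 31.268615 = 57.458415 u
Δm = 57.458415 − 56.92113 = 0.537285 u
Binding energy = Δm·c² = 0.537285 × 931.494 MeV/u = 500.478 MeV
Per nucleon: 500.478 / 57 = 8.780 MeV

8.78 MeV/nucleon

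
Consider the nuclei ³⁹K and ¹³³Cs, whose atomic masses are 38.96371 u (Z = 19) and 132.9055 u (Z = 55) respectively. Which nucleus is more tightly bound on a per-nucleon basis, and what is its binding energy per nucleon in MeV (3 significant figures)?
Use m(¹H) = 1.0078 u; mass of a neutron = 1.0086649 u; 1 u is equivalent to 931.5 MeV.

³⁹K; 8.55 MeV/nucleon

³⁹K: Σm = 19(1.0078) + 20(1.0086649) = 39.3214980 u; Δm = 0.3577880 u; E_B = 333.28 MeV; E_B/A = 8.546 MeV
¹³³Cs: Σm = 55(1.0078) + 78(1.0086649) = 134.1048622 u; Δm = 1.1993622 u; E_B = 1117.2 MeV; E_B/A = 8.400 MeV
³⁹K has the higher binding energy per nucleon, so it is the more tightly bound nucleus.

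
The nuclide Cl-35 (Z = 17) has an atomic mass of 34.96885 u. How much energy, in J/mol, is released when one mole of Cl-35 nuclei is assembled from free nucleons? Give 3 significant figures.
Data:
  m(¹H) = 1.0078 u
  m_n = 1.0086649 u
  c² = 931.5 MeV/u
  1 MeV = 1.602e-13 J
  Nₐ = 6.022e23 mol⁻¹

Z = 17, so N = A − Z = 35 − 17 = 18.
Σm = 17·m(¹H) + 18·m_n = 17.1326 + 18.1559682 = 35.2885682 u
Mass defect Δm = 35.2885682 − 34.96885 = 0.3197182 u
Binding energy = Δm·c² = 0.3197182 × 931.5 MeV/u = 297.818 MeV
Per nucleus in joules: 297.818 MeV × 1.602e-13 J/MeV = 4.7710e-11 J
Per mole: 4.7710e-11 J × 6.022e23 mol⁻¹ = 2.8731e+13 J/mol

2.87e+13 J/mol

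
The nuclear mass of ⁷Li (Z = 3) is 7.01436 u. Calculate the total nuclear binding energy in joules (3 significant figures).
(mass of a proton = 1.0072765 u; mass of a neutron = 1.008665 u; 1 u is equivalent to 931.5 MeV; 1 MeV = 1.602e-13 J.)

6.29e-12 J

Σm = 3·m_p + 4·m_n = 3.0218295 + 4.034660 = 7.0564895 u
Mass defect Δm = 7.0564895 − 7.01436 = 0.0421295 u
E_B = 0.0421295 × 931.5 = 39.2436 MeV
In joules: 39.2436 MeV × 1.602e-13 J/MeV = 6.2868e-12 J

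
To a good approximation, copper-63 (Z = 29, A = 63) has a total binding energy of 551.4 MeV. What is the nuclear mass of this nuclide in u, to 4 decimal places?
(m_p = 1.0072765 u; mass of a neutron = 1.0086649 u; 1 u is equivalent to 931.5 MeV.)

Mass defect = 551.4 MeV / (931.5 MeV/u) = 0.591948 u
Constituent mass = 29(1.0072765) + 34(1.0086649) = 63.5056251 u
Nuclear mass = 63.5056251 − 0.591948 = 62.9136771 u ≈ 62.9137 u (to 4 decimal places)

62.9137 u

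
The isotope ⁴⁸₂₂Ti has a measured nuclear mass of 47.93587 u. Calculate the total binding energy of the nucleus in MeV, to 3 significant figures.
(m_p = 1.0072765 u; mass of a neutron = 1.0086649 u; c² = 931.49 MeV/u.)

419 MeV

Z = 22, so N = A − Z = 48 − 22 = 26.
Mass of separated nucleons = 22(1.0072765) + 26(1.0086649) = 22.1600830 + 26.2252874 = 48.3853704 u
Mass defect Δm = 48.3853704 − 47.93587 = 0.4495004 u
Converting to energy: 0.4495004 u × 931.49 MeV/u = 418.705 MeV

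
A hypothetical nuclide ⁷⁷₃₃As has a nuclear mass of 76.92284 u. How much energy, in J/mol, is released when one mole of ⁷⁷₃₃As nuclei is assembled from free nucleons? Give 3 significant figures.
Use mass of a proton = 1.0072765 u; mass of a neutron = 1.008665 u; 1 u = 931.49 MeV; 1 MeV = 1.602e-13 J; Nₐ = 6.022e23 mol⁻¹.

Total constituent mass: 33 × 1.0072765 + 44 × 1.008665 = 77.6213845 u
The mass defect is 77.6213845 − 76.92284 = 0.6985445 u.
Binding energy = Δm·c² = 0.6985445 × 931.49 MeV/u = 650.687 MeV
Per nucleus in joules: 650.687 MeV × 1.602e-13 J/MeV = 1.0424e-10 J
Per mole: 1.0424e-10 J × 6.022e23 mol⁻¹ = 6.2773e+13 J/mol

6.28e+13 J/mol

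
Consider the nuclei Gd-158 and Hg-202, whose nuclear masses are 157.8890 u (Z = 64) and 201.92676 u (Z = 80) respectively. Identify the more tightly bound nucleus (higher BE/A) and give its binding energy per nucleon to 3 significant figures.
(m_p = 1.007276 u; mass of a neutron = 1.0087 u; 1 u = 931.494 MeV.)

Gd-158: Σm = 64(1.007276) + 94(1.0087) = 159.283464 u; Δm = 1.394464 u; E_B = 1298.9 MeV; E_B/A = 8.221 MeV
Hg-202: Σm = 80(1.007276) + 122(1.0087) = 203.643480 u; Δm = 1.716720 u; E_B = 1599.1 MeV; E_B/A = 7.916 MeV
Gd-158 has the higher binding energy per nucleon, so it is the more tightly bound nucleus.

Gd-158; 8.22 MeV/nucleon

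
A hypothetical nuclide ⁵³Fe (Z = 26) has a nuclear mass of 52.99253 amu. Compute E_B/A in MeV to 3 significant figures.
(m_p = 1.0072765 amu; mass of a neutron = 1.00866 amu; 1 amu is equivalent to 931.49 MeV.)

7.57 MeV/nucleon

The nucleus contains 26 protons and 53 − 26 = 27 neutrons.
Total constituent mass: 26 × 1.0072765 + 27 × 1.00866 = 53.4230090 amu
Δm = 53.4230090 − 52.99253 = 0.4304790 amu
Binding energy = Δm·c² = 0.4304790 × 931.49 MeV/amu = 400.987 MeV
Per nucleon: 400.987 / 53 = 7.566 MeV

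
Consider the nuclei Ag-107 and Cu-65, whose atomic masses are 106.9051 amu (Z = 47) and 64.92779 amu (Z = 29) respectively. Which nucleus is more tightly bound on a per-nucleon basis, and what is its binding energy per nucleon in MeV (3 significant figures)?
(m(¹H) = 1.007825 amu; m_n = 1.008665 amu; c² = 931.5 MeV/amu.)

Cu-65; 8.76 MeV/nucleon

Ag-107: Σm = 47(1.007825) + 60(1.008665) = 107.887675 amu; Δm = 0.982575 amu; E_B = 915.27 MeV; E_B/A = 8.554 MeV
Cu-65: Σm = 29(1.007825) + 36(1.008665) = 65.538865 amu; Δm = 0.611075 amu; E_B = 569.22 MeV; E_B/A = 8.757 MeV
Cu-65 has the higher binding energy per nucleon, so it is the more tightly bound nucleus.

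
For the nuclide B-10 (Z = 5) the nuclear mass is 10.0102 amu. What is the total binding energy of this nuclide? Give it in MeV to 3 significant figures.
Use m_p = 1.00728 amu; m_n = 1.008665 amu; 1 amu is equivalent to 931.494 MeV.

64.8 MeV

With 5 protons and 5 neutrons (A = 10):
Mass of separated nucleons = 5(1.00728) + 5(1.008665) = 5.03640 + 5.043325 = 10.079725 amu
Mass defect Δm = 10.079725 − 10.0102 = 0.069525 amu
Converting to energy: 0.069525 amu × 931.494 MeV/amu = 64.7621 MeV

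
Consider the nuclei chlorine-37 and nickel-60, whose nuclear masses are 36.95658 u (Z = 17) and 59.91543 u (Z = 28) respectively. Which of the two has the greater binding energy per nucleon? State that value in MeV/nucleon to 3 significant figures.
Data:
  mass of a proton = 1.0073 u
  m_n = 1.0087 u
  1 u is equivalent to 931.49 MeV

chlorine-37: Σm = 17(1.0073) + 20(1.0087) = 37.2981 u; Δm = 0.34152 u; E_B = 318.12 MeV; E_B/A = 8.598 MeV
nickel-60: Σm = 28(1.0073) + 32(1.0087) = 60.4828 u; Δm = 0.56737 u; E_B = 528.50 MeV; E_B/A = 8.808 MeV
nickel-60 has the higher binding energy per nucleon, so it is the more tightly bound nucleus.

nickel-60; 8.81 MeV/nucleon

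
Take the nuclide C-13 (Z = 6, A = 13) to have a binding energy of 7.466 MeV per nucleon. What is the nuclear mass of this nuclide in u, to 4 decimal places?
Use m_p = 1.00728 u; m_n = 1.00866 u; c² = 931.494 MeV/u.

13.0001 u

Total binding energy = 13 × 7.466 = 97.058 MeV
Mass defect = 97.058 MeV / (931.494 MeV/u) = 0.104196 u
Constituent mass = 6(1.00728) + 7(1.00866) = 13.10430 u
Nuclear mass = 13.10430 − 0.104196 = 13.000104 u ≈ 13.0001 u (to 4 decimal places)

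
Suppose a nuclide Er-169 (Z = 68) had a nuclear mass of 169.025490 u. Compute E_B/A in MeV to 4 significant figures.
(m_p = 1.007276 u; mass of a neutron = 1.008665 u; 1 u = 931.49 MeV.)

Z = 68, so N = A − Z = 169 − 68 = 101.
Total constituent mass: 68 × 1.007276 + 101 × 1.008665 = 170.369933 u
Δm = 170.369933 − 169.025490 = 1.344443 u
Binding energy = Δm·c² = 1.344443 × 931.49 MeV/u = 1252.34 MeV
Per nucleon: 1252.34 / 169 = 7.410 MeV

7.410 MeV/nucleon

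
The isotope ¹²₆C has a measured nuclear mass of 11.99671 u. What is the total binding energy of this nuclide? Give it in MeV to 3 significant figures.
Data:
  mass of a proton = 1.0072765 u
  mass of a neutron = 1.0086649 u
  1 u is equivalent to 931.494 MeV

With 6 protons and 6 neutrons (A = 12):
Mass of separated nucleons = 6(1.0072765) + 6(1.0086649) = 6.0436590 + 6.0519894 = 12.0956484 u
The mass defect is 12.0956484 − 11.99671 = 0.0989384 u.
Converting to energy: 0.0989384 u × 931.494 MeV/u = 92.1605 MeV

92.2 MeV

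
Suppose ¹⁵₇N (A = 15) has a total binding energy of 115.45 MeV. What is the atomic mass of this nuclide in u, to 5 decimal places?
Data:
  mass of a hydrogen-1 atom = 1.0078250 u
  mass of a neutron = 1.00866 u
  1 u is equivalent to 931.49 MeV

15.00011 u

Mass defect = 115.45 MeV / (931.49 MeV/u) = 0.1239412 u
Constituent mass = 7(1.0078250) + 8(1.00866) = 15.1240550 u
Atomic mass = 15.1240550 − 0.1239412 = 15.0001138 u ≈ 15.00011 u (to 5 decimal places)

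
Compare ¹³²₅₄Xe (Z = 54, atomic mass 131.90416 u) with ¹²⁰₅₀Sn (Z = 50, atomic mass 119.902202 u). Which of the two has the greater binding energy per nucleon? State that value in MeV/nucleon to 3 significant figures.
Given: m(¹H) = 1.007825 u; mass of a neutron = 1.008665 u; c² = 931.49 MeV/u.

¹³²₅₄Xe: Σm = 54(1.007825) + 78(1.008665) = 133.098420 u; Δm = 1.194260 u; E_B = 1112.44 MeV; E_B/A = 8.428 MeV
¹²⁰₅₀Sn: Σm = 50(1.007825) + 70(1.008665) = 120.997800 u; Δm = 1.095598 u; E_B = 1020.5 MeV; E_B/A = 8.504 MeV
¹²⁰₅₀Sn has the higher binding energy per nucleon, so it is the more tightly bound nucleus.

¹²⁰₅₀Sn; 8.50 MeV/nucleon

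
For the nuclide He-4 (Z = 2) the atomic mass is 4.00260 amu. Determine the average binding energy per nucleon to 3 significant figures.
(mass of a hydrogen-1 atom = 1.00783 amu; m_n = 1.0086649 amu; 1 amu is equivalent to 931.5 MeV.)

Total constituent mass: 2 × 1.00783 + 2 × 1.0086649 = 4.0329898 amu
Mass defect Δm = 4.0329898 − 4.00260 = 0.0303898 amu
Binding energy = Δm·c² = 0.0303898 × 931.5 MeV/amu = 28.3081 MeV
Per nucleon: 28.3081 / 4 = 7.077 MeV

7.08 MeV/nucleon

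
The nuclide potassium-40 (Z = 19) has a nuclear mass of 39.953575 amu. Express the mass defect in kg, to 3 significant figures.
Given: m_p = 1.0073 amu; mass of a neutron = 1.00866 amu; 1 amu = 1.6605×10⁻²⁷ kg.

6.09e-28 kg

Z = 19, so N = A − Z = 40 − 19 = 21.
Σm = 19·m_p + 21·m_n = 19.1387 + 21.18186 = 40.32056 amu
The mass defect is 40.32056 − 39.953575 = 0.366985 amu.
In SI units: 0.366985 amu × 1.6605×10⁻²⁷ kg/amu = 6.0938e-28 kg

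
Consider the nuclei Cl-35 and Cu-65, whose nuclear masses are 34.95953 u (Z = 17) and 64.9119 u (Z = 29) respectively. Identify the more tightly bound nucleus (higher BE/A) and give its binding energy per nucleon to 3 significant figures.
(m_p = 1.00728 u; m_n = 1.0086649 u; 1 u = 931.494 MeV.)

Cl-35: Σm = 17(1.00728) + 18(1.0086649) = 35.2797282 u; Δm = 0.3201982 u; E_B = 298.26 MeV; E_B/A = 8.522 MeV
Cu-65: Σm = 29(1.00728) + 36(1.0086649) = 65.5230564 u; Δm = 0.6111564 u; E_B = 569.29 MeV; E_B/A = 8.758 MeV
Cu-65 has the higher binding energy per nucleon, so it is the more tightly bound nucleus.

Cu-65; 8.76 MeV/nucleon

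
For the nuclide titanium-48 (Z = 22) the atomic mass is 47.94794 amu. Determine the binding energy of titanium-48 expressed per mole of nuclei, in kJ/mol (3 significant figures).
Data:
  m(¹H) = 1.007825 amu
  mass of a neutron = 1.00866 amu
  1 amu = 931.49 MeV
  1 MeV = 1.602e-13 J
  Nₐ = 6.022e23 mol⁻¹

Σm = 22·m(¹H) + 26·m_n = 22.172150 + 26.22516 = 48.397310 amu
Mass defect Δm = 48.397310 − 47.94794 = 0.449370 amu
Converting to energy: 0.449370 amu × 931.49 MeV/amu = 418.584 MeV
Per nucleus in joules: 418.584 MeV × 1.602e-13 J/MeV = 6.7057e-11 J
Per mole: 6.7057e-11 J × 6.022e23 mol⁻¹ = 4.0382e+13 J/mol

4.04e+10 kJ/mol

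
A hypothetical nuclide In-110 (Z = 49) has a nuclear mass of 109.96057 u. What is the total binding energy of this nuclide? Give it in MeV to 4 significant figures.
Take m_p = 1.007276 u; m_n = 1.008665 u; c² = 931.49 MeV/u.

861.2 MeV

Mass of separated nucleons = 49(1.007276) + 61(1.008665) = 49.356524 + 61.528565 = 110.885089 u
Δm = 110.885089 − 109.96057 = 0.924519 u
Binding energy = Δm·c² = 0.924519 × 931.49 MeV/u = 861.180 MeV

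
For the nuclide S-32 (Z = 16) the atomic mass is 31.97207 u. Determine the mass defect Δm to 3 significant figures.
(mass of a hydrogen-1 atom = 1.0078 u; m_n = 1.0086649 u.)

Mass of separated nucleons = 16(1.0078) + 16(1.0086649) = 16.1248 + 16.1386384 = 32.2634384 u
The mass defect is 32.2634384 − 31.97207 = 0.2913684 u.

0.291 u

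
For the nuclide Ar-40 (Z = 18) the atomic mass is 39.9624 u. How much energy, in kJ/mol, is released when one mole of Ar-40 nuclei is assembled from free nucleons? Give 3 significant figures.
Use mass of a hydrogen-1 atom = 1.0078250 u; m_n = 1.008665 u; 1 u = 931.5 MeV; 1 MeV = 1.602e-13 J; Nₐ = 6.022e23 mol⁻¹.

3.32e+10 kJ/mol

The nucleus contains 18 protons and 40 − 18 = 22 neutrons.
Mass of separated nucleons = 18(1.0078250) + 22(1.008665) = 18.1408500 + 22.190630 = 40.3314800 u
Δm = 40.3314800 − 39.9624 = 0.3690800 u
E_B = 0.3690800 × 931.5 = 343.798 MeV
Per nucleus in joules: 343.798 MeV × 1.602e-13 J/MeV = 5.5076e-11 J
Per mole: 5.5076e-11 J × 6.022e23 mol⁻¹ = 3.3167e+13 J/mol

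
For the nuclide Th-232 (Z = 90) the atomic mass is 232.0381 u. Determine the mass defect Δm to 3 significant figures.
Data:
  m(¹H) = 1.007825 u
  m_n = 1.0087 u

The nucleus contains 90 protons and 232 − 90 = 142 neutrons.
Σm = 90·m(¹H) + 142·m_n = 90.704250 + 143.2354 = 233.939650 u
Δm = 233.939650 − 232.0381 = 1.901550 u

1.90 u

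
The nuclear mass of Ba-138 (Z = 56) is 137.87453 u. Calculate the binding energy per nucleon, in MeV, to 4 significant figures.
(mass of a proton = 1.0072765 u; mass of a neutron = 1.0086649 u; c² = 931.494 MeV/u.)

8.393 MeV/nucleon

Mass of separated nucleons = 56(1.0072765) + 82(1.0086649) = 56.4074840 + 82.7105218 = 139.1180058 u
Mass defect Δm = 139.1180058 − 137.87453 = 1.2434758 u
E_B = 1.2434758 × 931.494 = 1158.29 MeV
BE/A = 1158.29 MeV / 138 = 8.393 MeV/nucleon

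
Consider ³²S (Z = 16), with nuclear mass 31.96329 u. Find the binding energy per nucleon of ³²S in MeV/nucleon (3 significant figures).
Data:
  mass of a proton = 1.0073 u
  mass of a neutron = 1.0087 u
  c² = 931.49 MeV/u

8.52 MeV/nucleon

Z = 16, so N = A − Z = 32 − 16 = 16.
Mass of separated nucleons = 16(1.0073) + 16(1.0087) = 16.1168 + 16.1392 = 32.2560 u
Δm = 32.2560 − 31.96329 = 0.29271 u
Converting to energy: 0.29271 u × 931.49 MeV/u = 272.656 MeV
Per nucleon: 272.656 / 32 = 8.521 MeV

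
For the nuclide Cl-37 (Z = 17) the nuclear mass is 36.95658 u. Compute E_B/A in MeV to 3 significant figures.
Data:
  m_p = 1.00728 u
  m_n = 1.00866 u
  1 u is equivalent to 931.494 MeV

8.57 MeV/nucleon

Σm = 17·m_p + 20·m_n = 17.12376 + 20.17320 = 37.29696 u
Δm = 37.29696 − 36.95658 = 0.34038 u
Binding energy = Δm·c² = 0.34038 × 931.494 MeV/u = 317.062 MeV
Per nucleon: 317.062 / 37 = 8.569 MeV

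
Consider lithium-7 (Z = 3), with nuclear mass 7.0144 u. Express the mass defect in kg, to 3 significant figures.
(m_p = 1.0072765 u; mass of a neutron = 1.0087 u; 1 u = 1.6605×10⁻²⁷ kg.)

7.01e-29 kg

Total constituent mass: 3 × 1.0072765 + 4 × 1.0087 = 7.0566295 u
The mass defect is 7.0566295 − 7.0144 = 0.0422295 u.
In SI units: 0.0422295 u × 1.6605×10⁻²⁷ kg/u = 7.0122e-29 kg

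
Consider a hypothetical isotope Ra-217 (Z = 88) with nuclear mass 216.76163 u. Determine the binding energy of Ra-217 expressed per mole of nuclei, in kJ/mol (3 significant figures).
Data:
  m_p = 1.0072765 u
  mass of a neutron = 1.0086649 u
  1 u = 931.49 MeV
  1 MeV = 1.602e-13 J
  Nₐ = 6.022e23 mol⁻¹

The nucleus contains 88 protons and 217 − 88 = 129 neutrons.
Total constituent mass: 88 × 1.0072765 + 129 × 1.0086649 = 218.7581041 u
Δm = 218.7581041 − 216.76163 = 1.9964741 u
Binding energy = Δm·c² = 1.9964741 × 931.49 MeV/u = 1859.70 MeV
Per nucleus in joules: 1859.70 MeV × 1.602e-13 J/MeV = 2.9792e-10 J
Per mole: 2.9792e-10 J × 6.022e23 mol⁻¹ = 1.7941e+14 J/mol

1.79e+11 kJ/mol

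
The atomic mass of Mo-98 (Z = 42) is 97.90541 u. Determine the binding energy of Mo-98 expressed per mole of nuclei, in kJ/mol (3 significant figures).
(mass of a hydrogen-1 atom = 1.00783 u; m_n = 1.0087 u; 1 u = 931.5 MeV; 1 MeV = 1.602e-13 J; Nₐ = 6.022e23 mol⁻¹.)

8.18e+10 kJ/mol

Mass of separated nucleons = 42(1.00783) + 56(1.0087) = 42.32886 + 56.4872 = 98.81606 u
Δm = 98.81606 − 97.90541 = 0.91065 u
Converting to energy: 0.91065 u × 931.5 MeV/u = 848.270 MeV
Per nucleus in joules: 848.270 MeV × 1.602e-13 J/MeV = 1.3589e-10 J
Per mole: 1.3589e-10 J × 6.022e23 mol⁻¹ = 8.1833e+13 J/mol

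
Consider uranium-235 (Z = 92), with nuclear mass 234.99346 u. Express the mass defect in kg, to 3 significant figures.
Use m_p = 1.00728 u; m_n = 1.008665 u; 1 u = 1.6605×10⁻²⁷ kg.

Mass of separated nucleons = 92(1.00728) + 143(1.008665) = 92.66976 + 144.239095 = 236.908855 u
Δm = 236.908855 − 234.99346 = 1.915395 u
In SI units: 1.915395 u × 1.6605×10⁻²⁷ kg/u = 3.1805e-27 kg

3.18e-27 kg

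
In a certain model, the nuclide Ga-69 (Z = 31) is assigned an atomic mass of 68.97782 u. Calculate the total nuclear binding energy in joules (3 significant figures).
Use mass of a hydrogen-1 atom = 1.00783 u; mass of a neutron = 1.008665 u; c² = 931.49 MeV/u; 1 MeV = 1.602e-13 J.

The nucleus contains 31 protons and 69 − 31 = 38 neutrons.
Total constituent mass: 31 × 1.00783 + 38 × 1.008665 = 69.572000 u
Mass defect Δm = 69.572000 − 68.97782 = 0.594180 u
Binding energy = Δm·c² = 0.594180 × 931.49 MeV/u = 553.473 MeV
In joules: 553.473 MeV × 1.602e-13 J/MeV = 8.8666e-11 J

8.87e-11 J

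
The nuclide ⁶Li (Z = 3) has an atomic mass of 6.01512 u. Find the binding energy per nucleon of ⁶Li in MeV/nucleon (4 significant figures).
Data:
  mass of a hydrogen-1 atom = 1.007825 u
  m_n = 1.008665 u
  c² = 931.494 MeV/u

With 3 protons and 3 neutrons (A = 6):
Total constituent mass: 3 × 1.007825 + 3 × 1.008665 = 6.049470 u
The mass defect is 6.049470 − 6.01512 = 0.034350 u.
Converting to energy: 0.034350 u × 931.494 MeV/u = 31.9968 MeV
Dividing by A = 6 gives 5.333 MeV per nucleon.

5.333 MeV/nucleon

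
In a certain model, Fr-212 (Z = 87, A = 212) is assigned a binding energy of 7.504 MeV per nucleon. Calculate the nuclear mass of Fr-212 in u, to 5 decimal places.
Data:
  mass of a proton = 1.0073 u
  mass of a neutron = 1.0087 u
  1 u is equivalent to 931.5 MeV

212.01477 u

Total binding energy = 212 × 7.504 = 1590.848 MeV
Mass defect = 1590.848 MeV / (931.5 MeV/u) = 1.7078347 u
Constituent mass = 87(1.0073) + 125(1.0087) = 213.7226 u
Nuclear mass = 213.7226 − 1.7078347 = 212.0147653 u ≈ 212.01477 u (to 5 decimal places)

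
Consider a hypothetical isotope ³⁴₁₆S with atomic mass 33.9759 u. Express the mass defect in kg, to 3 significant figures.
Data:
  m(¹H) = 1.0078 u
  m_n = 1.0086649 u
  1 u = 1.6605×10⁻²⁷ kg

With 16 protons and 18 neutrons (A = 34):
Mass of separated nucleons = 16(1.0078) + 18(1.0086649) = 16.1248 + 18.1559682 = 34.2807682 u
The mass defect is 34.2807682 − 33.9759 = 0.3048682 u.
In SI units: 0.3048682 u × 1.6605×10⁻²⁷ kg/u = 5.0623e-28 kg

5.06e-28 kg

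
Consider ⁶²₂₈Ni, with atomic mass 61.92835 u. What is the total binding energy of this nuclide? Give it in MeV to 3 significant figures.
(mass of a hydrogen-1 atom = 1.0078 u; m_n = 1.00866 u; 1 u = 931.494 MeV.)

544 MeV

With 28 protons and 34 neutrons (A = 62):
Total constituent mass: 28 × 1.0078 + 34 × 1.00866 = 62.51284 u
The mass defect is 62.51284 − 61.92835 = 0.58449 u.
E_B = 0.58449 × 931.494 = 544.449 MeV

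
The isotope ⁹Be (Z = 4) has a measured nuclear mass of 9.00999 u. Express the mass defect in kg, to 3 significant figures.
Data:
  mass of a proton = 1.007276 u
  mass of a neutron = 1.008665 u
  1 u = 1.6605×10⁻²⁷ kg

Total constituent mass: 4 × 1.007276 + 5 × 1.008665 = 9.072429 u
Mass defect Δm = 9.072429 − 9.00999 = 0.062439 u
In SI units: 0.062439 u × 1.6605×10⁻²⁷ kg/u = 1.0368e-28 kg

1.04e-28 kg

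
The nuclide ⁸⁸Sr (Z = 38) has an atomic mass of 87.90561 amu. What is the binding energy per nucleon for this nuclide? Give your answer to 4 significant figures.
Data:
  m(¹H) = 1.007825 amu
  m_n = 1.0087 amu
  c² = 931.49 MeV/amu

Total constituent mass: 38 × 1.007825 + 50 × 1.0087 = 88.732350 amu
The mass defect is 88.732350 − 87.90561 = 0.826740 amu.
Converting to energy: 0.826740 amu × 931.49 MeV/amu = 770.100 MeV
Per nucleon: 770.100 / 88 = 8.751 MeV

8.751 MeV/nucleon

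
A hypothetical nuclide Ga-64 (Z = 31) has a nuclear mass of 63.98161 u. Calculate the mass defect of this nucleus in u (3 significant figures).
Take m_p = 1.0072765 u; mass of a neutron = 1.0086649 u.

Total constituent mass: 31 × 1.0072765 + 33 × 1.0086649 = 64.5115132 u
Δm = 64.5115132 − 63.98161 = 0.5299032 u

0.530 u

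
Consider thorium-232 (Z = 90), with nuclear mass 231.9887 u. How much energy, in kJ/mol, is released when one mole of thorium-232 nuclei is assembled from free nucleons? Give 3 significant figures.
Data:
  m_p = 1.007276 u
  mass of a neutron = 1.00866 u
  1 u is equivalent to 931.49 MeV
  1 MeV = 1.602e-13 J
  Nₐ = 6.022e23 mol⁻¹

Mass of separated nucleons = 90(1.007276) + 142(1.00866) = 90.654840 + 143.22972 = 233.884560 u
The mass defect is 233.884560 − 231.9887 = 1.895860 u.
Binding energy = Δm·c² = 1.895860 × 931.49 MeV/u = 1765.97 MeV
Per nucleus in joules: 1765.97 MeV × 1.602e-13 J/MeV = 2.8291e-10 J
Per mole: 2.8291e-10 J × 6.022e23 mol⁻¹ = 1.7037e+14 J/mol

1.70e+11 kJ/mol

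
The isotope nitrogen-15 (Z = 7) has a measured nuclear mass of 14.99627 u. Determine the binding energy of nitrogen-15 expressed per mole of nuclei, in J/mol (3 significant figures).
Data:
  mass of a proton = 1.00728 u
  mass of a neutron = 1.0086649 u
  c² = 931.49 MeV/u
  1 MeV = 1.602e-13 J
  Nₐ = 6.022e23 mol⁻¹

Z = 7, so N = A − Z = 15 − 7 = 8.
Total constituent mass: 7 × 1.00728 + 8 × 1.0086649 = 15.1202792 u
Δm = 15.1202792 − 14.99627 = 0.1240092 u
Binding energy = Δm·c² = 0.1240092 × 931.49 MeV/u = 115.513 MeV
Per nucleus in joules: 115.513 MeV × 1.602e-13 J/MeV = 1.8505e-11 J
Per mole: 1.8505e-11 J × 6.022e23 mol⁻¹ = 1.1144e+13 J/mol

1.11e+13 J/mol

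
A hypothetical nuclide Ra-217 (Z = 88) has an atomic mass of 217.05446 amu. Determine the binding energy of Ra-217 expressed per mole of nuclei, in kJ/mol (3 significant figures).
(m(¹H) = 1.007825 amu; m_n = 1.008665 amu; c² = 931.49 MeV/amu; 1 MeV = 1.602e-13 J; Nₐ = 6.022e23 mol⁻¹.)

The nucleus contains 88 protons and 217 − 88 = 129 neutrons.
Total constituent mass: 88 × 1.007825 + 129 × 1.008665 = 218.806385 amu
Δm = 218.806385 − 217.05446 = 1.751925 amu
Binding energy = Δm·c² = 1.751925 × 931.49 MeV/amu = 1631.90 MeV
Per nucleus in joules: 1631.90 MeV × 1.602e-13 J/MeV = 2.6143e-10 J
Per mole: 2.6143e-10 J × 6.022e23 mol⁻¹ = 1.5743e+14 J/mol

1.57e+11 kJ/mol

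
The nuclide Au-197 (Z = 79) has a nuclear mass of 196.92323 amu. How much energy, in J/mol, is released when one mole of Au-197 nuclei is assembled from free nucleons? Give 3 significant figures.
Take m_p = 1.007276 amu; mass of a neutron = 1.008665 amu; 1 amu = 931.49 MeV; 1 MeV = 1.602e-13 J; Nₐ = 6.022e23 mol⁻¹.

Σm = 79·m_p + 118·m_n = 79.574804 + 119.022470 = 198.597274 amu
Δm = 198.597274 − 196.92323 = 1.674044 amu
E_B = 1.674044 × 931.49 = 1559.36 MeV
Per nucleus in joules: 1559.36 MeV × 1.602e-13 J/MeV = 2.4981e-10 J
Per mole: 2.4981e-10 J × 6.022e23 mol⁻¹ = 1.5044e+14 J/mol

1.50e+14 J/mol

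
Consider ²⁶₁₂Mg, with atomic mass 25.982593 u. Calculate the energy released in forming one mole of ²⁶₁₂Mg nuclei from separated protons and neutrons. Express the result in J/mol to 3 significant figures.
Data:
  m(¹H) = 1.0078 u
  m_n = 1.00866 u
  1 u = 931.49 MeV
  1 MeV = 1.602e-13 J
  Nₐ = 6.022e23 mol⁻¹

2.09e+13 J/mol

With 12 protons and 14 neutrons (A = 26):
Mass of separated nucleons = 12(1.0078) + 14(1.00866) = 12.0936 + 14.12124 = 26.21484 u
Δm = 26.21484 − 25.982593 = 0.232247 u
Binding energy = Δm·c² = 0.232247 × 931.49 MeV/u = 216.336 MeV
Per nucleus in joules: 216.336 MeV × 1.602e-13 J/MeV = 3.4657e-11 J
Per mole: 3.4657e-11 J × 6.022e23 mol⁻¹ = 2.0870e+13 J/mol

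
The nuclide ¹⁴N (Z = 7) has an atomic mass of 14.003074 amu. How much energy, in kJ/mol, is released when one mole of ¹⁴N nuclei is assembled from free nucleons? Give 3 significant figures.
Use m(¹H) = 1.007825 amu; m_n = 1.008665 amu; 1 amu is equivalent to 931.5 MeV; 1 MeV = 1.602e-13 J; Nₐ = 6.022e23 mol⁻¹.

Z = 7, so N = A − Z = 14 − 7 = 7.
Mass of separated nucleons = 7(1.007825) + 7(1.008665) = 7.054775 + 7.060655 = 14.115430 amu
The mass defect is 14.115430 − 14.003074 = 0.112356 amu.
E_B = 0.112356 × 931.5 = 104.660 MeV
Per nucleus in joules: 104.660 MeV × 1.602e-13 J/MeV = 1.6767e-11 J
Per mole: 1.6767e-11 J × 6.022e23 mol⁻¹ = 1.0097e+13 J/mol

1.01e+10 kJ/mol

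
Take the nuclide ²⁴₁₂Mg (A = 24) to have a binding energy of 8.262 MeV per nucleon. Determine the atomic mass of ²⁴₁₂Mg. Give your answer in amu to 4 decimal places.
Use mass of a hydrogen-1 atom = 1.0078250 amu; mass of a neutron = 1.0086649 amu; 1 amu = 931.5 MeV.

23.9850 amu

Total binding energy = 24 × 8.262 = 198.288 MeV
Mass defect = 198.288 MeV / (931.5 MeV/amu) = 0.212870 amu
Constituent mass = 12(1.0078250) + 12(1.0086649) = 24.1978788 amu
Atomic mass = 24.1978788 − 0.212870 = 23.9850088 amu ≈ 23.9850 amu (to 4 decimal places)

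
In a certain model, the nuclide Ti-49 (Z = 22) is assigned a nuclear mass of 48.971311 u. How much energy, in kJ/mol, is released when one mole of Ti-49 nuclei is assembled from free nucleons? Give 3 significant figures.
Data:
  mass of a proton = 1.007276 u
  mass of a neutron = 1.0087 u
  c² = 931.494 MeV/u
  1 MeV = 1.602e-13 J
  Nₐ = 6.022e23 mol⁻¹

Total constituent mass: 22 × 1.007276 + 27 × 1.0087 = 49.394972 u
Δm = 49.394972 − 48.971311 = 0.423661 u
Binding energy = Δm·c² = 0.423661 × 931.494 MeV/u = 394.638 MeV
Per nucleus in joules: 394.638 MeV × 1.602e-13 J/MeV = 6.3221e-11 J
Per mole: 6.3221e-11 J × 6.022e23 mol⁻¹ = 3.8072e+13 J/mol

3.81e+10 kJ/mol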